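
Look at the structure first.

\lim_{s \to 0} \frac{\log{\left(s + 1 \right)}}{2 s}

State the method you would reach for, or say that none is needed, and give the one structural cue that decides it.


Verdict: l'Hôpital's rule (0/0) — numerator and denominator both vanish at 0 — a genuine 0/0 form, which is exactly when l'Hôpital applies. A first-order expansion at the point is an equally standard path; the rule packages it.


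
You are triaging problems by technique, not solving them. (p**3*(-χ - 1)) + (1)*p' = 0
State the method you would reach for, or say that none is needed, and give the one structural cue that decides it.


Technique: separation of variables — one side of the product carries the independent variable, the other the unknown — the textbook separation shape.


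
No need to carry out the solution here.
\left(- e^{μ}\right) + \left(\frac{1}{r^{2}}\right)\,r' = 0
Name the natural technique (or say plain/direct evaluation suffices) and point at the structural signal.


Best approach: separation of variables — solved for the derivative, the right side splits multiplicatively into a function of each variable alone — divide and integrate each side. An exactness check succeeds on this form as well — separation and the potential function arrive at the same answer, separation more directly.


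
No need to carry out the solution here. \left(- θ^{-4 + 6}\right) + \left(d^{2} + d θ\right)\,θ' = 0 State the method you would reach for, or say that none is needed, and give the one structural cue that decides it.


Technique: the homogeneous substitution — the slope is degree-zero homogeneous: the ratio substitution v = θ/d collapses it. This can also be massaged into Bernoulli form (the roles of the variables may need exchanging); the homogeneous substitution avoids that setup.


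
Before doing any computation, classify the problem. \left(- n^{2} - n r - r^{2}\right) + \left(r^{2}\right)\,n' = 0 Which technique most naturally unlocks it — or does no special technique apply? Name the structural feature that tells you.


Diagnosis: the homogeneous substitution — the slope's numerator and denominator have matching total degree, so it depends only on n/r and the ratio substitution collapses it.


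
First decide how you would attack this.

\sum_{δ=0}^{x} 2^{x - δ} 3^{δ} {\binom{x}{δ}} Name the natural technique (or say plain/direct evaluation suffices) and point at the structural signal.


Best approach: the binomial theorem — {\binom{x}{δ}} weighting matched powers of 3 and 2 is the expanded form of (3 + 2)^x — fold it back up.


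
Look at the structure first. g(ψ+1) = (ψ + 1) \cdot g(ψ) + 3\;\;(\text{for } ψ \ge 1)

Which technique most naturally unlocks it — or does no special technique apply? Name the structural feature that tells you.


Method: a summation factor — normalize by the running product of ψ + 1: the left side becomes a difference, and differences sum.


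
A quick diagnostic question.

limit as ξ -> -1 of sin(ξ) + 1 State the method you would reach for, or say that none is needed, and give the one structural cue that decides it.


Technique: no special technique — no zero denominators, no indeterminate clash at -1 — substitute and read off the value.


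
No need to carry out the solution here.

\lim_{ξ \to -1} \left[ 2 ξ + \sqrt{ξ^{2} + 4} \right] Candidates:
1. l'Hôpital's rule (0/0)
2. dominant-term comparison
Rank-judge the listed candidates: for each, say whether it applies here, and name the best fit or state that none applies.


Best approach: no special technique — the expression is continuous at -1 — substitute and evaluate; no indeterminate form appears.
- l'Hôpital's rule (0/0) — substituting the point produces a determinate value, not a 0 over 0 clash.
- dominant-term comparison: this limit is not decided by comparing leading-term growth at infinity.


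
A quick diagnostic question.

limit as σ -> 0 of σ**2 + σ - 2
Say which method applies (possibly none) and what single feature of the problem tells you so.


Method: no special technique — the expression is continuous at the evaluation point — substitute directly; no indeterminate form appears.


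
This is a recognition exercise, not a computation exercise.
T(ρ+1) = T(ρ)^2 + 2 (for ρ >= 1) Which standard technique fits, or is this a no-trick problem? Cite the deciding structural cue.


Method: no special technique — a nonlinear dependence on earlier terms breaks linearity, and with it every superposition-based closed form.


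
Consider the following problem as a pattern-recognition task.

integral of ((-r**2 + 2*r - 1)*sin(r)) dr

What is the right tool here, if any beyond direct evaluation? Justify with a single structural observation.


Best approach: integration by parts — a polynomial -r**2 + 2*r - 1 against the kernel sin(r) is the signature bounded-ladder case for integration by parts.


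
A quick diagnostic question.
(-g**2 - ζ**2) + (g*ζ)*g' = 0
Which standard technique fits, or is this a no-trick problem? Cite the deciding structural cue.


Technique: the homogeneous substitution — the slope's numerator and denominator have matching total degree, so it depends only on g/ζ and the ratio substitution collapses it. A Bernoulli rewrite works here as the equation stands — the homogeneous substitution is the more immediate reading.


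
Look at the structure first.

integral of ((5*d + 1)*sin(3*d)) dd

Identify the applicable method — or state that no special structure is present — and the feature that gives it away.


Verdict: integration by parts — a polynomial factor 5*d + 1 multiplies sin(3*d); differentiating 5*d + 1 lowers its degree while sin(3*d) integrates cleanly, so parts wins.


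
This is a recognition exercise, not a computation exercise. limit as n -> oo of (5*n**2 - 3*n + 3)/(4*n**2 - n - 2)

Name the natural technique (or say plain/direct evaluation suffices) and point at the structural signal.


Verdict: dominant-term comparison — divide through by the highest power of n; every lower-order term dies and the dominant terms decide the limit. Viewed as a single quotient this is an ∞/∞ form — an at-infinity application of l'Hôpital's rule would also resolve it; comparing leading growth reads the answer without differentiating.


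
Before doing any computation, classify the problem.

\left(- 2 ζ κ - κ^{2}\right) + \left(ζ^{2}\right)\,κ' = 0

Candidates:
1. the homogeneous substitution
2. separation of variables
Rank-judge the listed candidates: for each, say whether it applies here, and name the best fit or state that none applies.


Diagnosis: the homogeneous substitution — the slope is degree-zero homogeneous: the ratio substitution v = κ/ζ collapses it. This doubles as a Bernoulli equation in the unknown as written; the homogeneous route needs no setup at all.
- the homogeneous substitution: a fit — the right tool for this form.
- separation of variables — no division isolates the independent variable from the unknown.


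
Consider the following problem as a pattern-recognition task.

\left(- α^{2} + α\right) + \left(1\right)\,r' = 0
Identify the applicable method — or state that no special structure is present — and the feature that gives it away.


Best approach: no special technique — the slope is a function of α alone, so integrate both sides directly.


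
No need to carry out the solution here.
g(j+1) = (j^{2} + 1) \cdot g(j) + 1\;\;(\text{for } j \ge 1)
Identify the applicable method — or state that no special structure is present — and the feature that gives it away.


Best approach: a summation factor — with the index-dependent coefficient j^{2} + 1, dividing by the cumulative product turns the left side into a pure difference.


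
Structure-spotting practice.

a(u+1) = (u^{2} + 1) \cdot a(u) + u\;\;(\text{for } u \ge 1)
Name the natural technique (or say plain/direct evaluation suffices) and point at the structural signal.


Diagnosis: a summation factor — because the multiplier u^{2} + 1 is index-dependent, divide through by its running product and sum the resulting differences.


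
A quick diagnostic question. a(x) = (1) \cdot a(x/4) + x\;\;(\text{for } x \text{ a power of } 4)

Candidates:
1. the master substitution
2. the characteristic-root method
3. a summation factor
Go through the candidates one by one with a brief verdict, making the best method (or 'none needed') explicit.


Technique: the master substitution — the argument shrinks by the factor 4, so measure the index on a logarithmic scale and the recursion becomes a shift.
- the master substitution: yes, a natural case for it.
- the characteristic-root method: a divided-index call is not the fixed-shift linear shape that characteristic roots solve.
- a summation factor — a divided-index call is outside the fixed-shift first-order family a summation factor normalizes.


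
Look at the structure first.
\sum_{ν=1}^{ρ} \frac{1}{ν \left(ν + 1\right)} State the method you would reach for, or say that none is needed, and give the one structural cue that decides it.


Diagnosis: telescoping — the denominator's roots in \frac{1}{ν \left(ν + 1\right)} sit an integer apart: decomposition produces a self-cancelling chain.


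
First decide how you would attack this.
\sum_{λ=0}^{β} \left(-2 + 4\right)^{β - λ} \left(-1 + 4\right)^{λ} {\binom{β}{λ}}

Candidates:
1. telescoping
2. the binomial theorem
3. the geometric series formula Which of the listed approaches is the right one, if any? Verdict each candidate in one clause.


Verdict: the binomial theorem — binomial coefficients against complementary powers of (-1 + 4) and (-2 + 4): recognize the binomial expansion and resum.
- telescoping: as presented, consecutive terms share no shifted copy to cancel against — no rewrite is on display to change that.
- the binomial theorem — applies; the problem has the shape this method handles.
- the geometric series formula — dividing successive terms gives an index-dependent quantity, not a constant.


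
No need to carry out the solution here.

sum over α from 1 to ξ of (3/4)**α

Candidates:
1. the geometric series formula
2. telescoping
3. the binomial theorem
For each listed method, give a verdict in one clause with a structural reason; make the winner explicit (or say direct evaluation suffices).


Diagnosis: the geometric series formula — each term is 3/4 times the previous one, so the geometric-series formula applies directly.
- the geometric series formula: yes — fits the structure here.
- telescoping — in the displayed form, no term reappears at a neighboring index to cancel against.
- the binomial theorem — there is no sum-raised-to-a-power identity hiding in these terms.


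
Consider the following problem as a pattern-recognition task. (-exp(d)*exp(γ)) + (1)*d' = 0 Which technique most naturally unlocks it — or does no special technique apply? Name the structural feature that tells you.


Verdict: separation of variables — one side of the product carries the independent variable, the other the unknown — the textbook separation shape.


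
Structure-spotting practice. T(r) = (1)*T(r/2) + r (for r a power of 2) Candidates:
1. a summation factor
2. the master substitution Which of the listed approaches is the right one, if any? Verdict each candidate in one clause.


Best approach: the master substitution — the argument contracts 2-fold per step: reindex r exponentially and solve the linear recurrence in the new index.
- a summation factor — a divided-index call is outside the fixed-shift first-order family a summation factor normalizes.
- the master substitution: applicable, and directly so.


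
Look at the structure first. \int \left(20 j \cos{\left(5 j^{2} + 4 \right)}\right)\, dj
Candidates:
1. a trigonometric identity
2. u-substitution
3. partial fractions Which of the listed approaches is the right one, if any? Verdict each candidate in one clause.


Method: u-substitution — viewed as a product, the integrand is a composition evaluated at 5 j^{2} + 4 times (a constant multiple of) that inner expression's derivative, so u = 5 j^{2} + 4 makes it elementary.
- a trigonometric identity: neither the even-power reduction nor the product-to-sum identity applies to this structure.
- u-substitution — yes, a natural case for it.
- partial fractions: there is no rational-function structure to decompose.


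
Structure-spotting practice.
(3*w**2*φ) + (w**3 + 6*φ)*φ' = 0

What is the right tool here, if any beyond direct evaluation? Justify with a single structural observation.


Diagnosis: the exact-equation method — the compatibility test passes: the φ-derivative of 3*w**2*φ matches the w-derivative of w**3 + 6*φ, so integrate a potential.


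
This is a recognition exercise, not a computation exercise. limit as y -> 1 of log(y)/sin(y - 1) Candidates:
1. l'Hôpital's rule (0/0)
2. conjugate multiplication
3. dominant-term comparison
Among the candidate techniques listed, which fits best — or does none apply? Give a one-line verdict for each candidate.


Best approach: l'Hôpital's rule (0/0) — numerator and denominator both vanish at 1 — a genuine 0/0 form, which is exactly when l'Hôpital applies. Expanding numerator and denominator to first order gives the same value — the rule automates exactly that.
- l'Hôpital's rule (0/0): applies; the problem has the shape this method handles.
- conjugate multiplication: there is no infinity-minus-infinity radical difference to rationalize.
- dominant-term comparison: no ranking of term growth rates resolves the limit here.


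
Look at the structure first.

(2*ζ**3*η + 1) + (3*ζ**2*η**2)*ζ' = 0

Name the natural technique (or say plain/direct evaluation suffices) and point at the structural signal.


Best approach: the exact-equation method — equality of cross partials is the green light — assemble the potential function term by term.


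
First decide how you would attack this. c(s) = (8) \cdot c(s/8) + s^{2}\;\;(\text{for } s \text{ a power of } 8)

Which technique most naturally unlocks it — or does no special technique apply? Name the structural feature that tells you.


Method: the master substitution — the argument shrinks by the factor 8, so measure the index on a logarithmic scale and the recursion becomes a shift.


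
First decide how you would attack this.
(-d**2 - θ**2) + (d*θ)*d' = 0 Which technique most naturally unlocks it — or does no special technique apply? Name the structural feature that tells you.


Method: the homogeneous substitution — the slope is degree-zero homogeneous: the ratio substitution v = d/θ collapses it. A Bernoulli substitution is a fair alternative on this equation directly; the homogeneous reading takes it as given.


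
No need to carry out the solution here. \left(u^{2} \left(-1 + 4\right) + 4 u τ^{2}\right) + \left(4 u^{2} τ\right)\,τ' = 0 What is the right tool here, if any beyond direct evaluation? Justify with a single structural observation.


Method: the exact-equation method — equality of cross partials is the green light — assemble the potential function term by term.


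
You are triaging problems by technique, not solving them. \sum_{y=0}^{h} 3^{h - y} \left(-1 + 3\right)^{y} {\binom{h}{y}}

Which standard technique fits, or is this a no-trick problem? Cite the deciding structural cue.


Best approach: the binomial theorem — terms weighting {\binom{h}{y}} against matched powers of (-1 + 3) and 3 reassemble into ((-1 + 3) + 3)^h by the binomial theorem.


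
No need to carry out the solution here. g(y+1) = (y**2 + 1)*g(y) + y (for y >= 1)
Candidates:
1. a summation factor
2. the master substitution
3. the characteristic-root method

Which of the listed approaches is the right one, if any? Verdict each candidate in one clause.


Method: a summation factor — because the multiplier y**2 + 1 is index-dependent, divide through by its running product and sum the resulting differences.
- a summation factor: applies; the problem has the shape this method handles.
- the master substitution — the recursion steps by a constant offset, so exponential reindexing is pointless.
- the characteristic-root method — the coefficients change with the index, which the root method cannot absorb.


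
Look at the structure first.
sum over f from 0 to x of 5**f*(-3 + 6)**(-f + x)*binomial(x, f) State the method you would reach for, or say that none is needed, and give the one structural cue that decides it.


Diagnosis: the binomial theorem — the summand is term f of a binomial expansion in 5 and (-3 + 6); the whole sum is a single power.


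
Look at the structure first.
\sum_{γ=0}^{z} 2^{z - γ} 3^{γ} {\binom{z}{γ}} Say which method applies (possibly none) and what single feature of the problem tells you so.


Method: the binomial theorem — binomial coefficients against complementary powers of 3 and 2: recognize the binomial expansion and resum.


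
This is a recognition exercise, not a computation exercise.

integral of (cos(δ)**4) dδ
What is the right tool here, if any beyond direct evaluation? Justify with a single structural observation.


Diagnosis: a trigonometric identity — cos(δ)**4 calls for power reduction: rewrite via double angles before any antiderivative is attempted.


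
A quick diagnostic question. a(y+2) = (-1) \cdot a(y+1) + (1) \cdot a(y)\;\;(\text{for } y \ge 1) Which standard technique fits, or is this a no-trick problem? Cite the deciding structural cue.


Method: the characteristic-root method — constant coefficients and linearity mean the ansatz r^y reduces it to solving the characteristic polynomial.


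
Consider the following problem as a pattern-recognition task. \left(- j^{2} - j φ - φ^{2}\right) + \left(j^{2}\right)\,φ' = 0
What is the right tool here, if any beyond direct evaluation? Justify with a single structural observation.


Verdict: the homogeneous substitution — the slope is degree-zero homogeneous: the ratio substitution v = φ/j collapses it.


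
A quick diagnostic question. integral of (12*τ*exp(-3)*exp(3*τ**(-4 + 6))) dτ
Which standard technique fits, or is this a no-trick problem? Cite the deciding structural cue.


Best approach: u-substitution — collected, the integrand has one factor that is, up to a constant, the derivative of an inner expression the rest depends on — substitute for that inner expression.


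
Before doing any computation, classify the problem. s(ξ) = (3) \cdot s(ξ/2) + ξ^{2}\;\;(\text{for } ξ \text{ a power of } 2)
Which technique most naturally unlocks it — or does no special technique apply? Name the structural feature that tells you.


Best approach: the master substitution — the argument contracts 2-fold per step: reindex ξ exponentially and solve the linear recurrence in the new index.


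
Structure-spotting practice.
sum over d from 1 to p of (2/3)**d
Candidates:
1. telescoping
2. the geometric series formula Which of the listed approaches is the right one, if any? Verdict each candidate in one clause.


Diagnosis: the geometric series formula — term-over-term division gives 2/3 every time — index-free ratio, geometric sum formula applies.
- telescoping: computed from the summand as displayed, the partial sums build up without the pairwise collapse telescoping exploits.
- the geometric series formula — yes — fits the structure here.


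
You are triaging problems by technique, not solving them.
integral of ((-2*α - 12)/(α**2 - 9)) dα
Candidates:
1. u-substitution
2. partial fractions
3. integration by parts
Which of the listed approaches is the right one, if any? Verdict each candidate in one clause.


Verdict: partial fractions — the factorization of α**2 - 9 is the whole battle; after it, each term is a table integral.
- u-substitution — no subexpression of the integrand pairs with its own derivative as a factor — individual terms may offer their own substitutions, but any change of variable covering the whole integral would have to be constructed from outside the expression.
- partial fractions: yes — fits the structure here.
- integration by parts — no split into a nonconstant polynomial times one of the standard kernels — exp, sine, or cosine of a linear argument, or a logarithm — applies here.


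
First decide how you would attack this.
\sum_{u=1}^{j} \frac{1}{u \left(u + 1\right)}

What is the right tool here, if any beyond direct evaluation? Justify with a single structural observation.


Technique: telescoping — the denominator's roots in \frac{1}{u \left(u + 1\right)} sit an integer apart: decomposition produces a self-cancelling chain.


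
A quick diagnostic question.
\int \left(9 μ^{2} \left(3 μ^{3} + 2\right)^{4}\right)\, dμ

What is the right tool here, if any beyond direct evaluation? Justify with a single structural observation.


Diagnosis: u-substitution — everything non-trivial happens through the inner expression 3 μ^{3} + 2, and its derivative accounts for the remaining factor up to a constant, so set u = 3 μ^{3} + 2. Nothing stops a full expansion here — the substitution simply spares the algebra.


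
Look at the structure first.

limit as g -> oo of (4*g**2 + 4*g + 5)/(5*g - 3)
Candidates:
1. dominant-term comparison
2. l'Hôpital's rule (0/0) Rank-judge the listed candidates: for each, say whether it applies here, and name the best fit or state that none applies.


Verdict: dominant-term comparison — at large g only the top-degree terms survive; compare the leading terms and the limit falls out.
- dominant-term comparison — yes — fits the structure here.
- l'Hôpital's rule (0/0) — as a single quotient the expression runs to ∞/∞ at the limit point — an at-infinity form of the rule would apply, though the leading-growth comparison is the direct reading.


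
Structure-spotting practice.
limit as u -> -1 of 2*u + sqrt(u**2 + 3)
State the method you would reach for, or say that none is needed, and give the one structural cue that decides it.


Method: no special technique — nothing blocks direct substitution at -1: plug in and finish.


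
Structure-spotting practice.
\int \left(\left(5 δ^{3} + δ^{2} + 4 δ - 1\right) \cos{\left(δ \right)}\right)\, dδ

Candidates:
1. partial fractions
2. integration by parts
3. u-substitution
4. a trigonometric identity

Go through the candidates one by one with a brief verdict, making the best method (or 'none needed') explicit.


Best approach: integration by parts — the integrand splits as 5 δ^{3} + δ^{2} + 4 δ - 1 times \cos{\left(δ \right)} — repeatedly differentiating the polynomial part kills it, which is the parts ladder.
- partial fractions — there is no rational-function structure to decompose.
- integration by parts: yes — fits the structure here.
- u-substitution — no subexpression of the integrand pairs with its own derivative as a factor — individual terms may offer their own substitutions, but any change of variable covering the whole integral would have to be constructed from outside the expression.
- a trigonometric identity — the trigonometric factor has no even power to reduce and no cross-frequency product to convert — the standard power-reduction and product-to-sum identities do not engage it.


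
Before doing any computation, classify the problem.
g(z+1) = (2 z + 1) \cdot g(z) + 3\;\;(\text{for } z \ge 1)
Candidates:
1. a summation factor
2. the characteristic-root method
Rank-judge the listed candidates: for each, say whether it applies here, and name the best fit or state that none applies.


Verdict: a summation factor — because the multiplier 2 z + 1 is index-dependent, divide through by its running product and sum the resulting differences.
- a summation factor — a fit — the right tool for this form.
- the characteristic-root method: an index-dependent weight blocks the pure exponential ansatz.


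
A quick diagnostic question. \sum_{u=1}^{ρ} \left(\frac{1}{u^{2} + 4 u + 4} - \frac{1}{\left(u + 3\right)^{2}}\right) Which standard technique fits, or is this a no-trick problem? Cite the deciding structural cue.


Method: telescoping — a difference of consecutive values of one function (\frac{1}{u^{2} + 4 u + 4} at one index and the next) — telescoping by construction.


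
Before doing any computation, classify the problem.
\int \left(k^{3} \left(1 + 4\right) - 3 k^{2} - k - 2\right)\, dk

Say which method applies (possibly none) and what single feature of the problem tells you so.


Technique: no special technique — every term is a constant multiple of a power of k; term-wise power-rule integration needs no preliminary transformation.


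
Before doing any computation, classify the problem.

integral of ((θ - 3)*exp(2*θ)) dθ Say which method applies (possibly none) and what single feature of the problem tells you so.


Verdict: integration by parts — a polynomial factor θ - 3 multiplies exp(2*θ); differentiating θ - 3 lowers its degree while exp(2*θ) integrates cleanly, so parts wins.


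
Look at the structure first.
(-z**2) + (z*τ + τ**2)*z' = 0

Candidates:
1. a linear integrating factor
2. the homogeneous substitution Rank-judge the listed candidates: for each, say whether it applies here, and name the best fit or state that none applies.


Verdict: the homogeneous substitution — the slope's numerator and denominator have matching total degree, so it depends only on z/τ and the ratio substitution collapses it. This can also be massaged into Bernoulli form (the roles of the variables may need exchanging); the homogeneous substitution avoids that setup.
- a linear integrating factor — the unknown enters nonlinearly (through a power, a denominator, or a transcendental function), which the linear integrating-factor recipe cannot absorb as-is — any repair would come from a preliminary substitution, not the factor.
- the homogeneous substitution: applies; the problem has the shape this method handles.


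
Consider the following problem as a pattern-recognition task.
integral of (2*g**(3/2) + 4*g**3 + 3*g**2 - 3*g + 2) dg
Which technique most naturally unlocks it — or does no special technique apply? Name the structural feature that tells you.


Diagnosis: no special technique — a term-by-term power-rule job in g; no substitution or rearrangement earns its keep here.


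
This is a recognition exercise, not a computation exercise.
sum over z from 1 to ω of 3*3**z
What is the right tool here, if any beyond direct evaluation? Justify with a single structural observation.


Verdict: the geometric series formula — check a ratio of consecutive terms: it is 3, independent of the index, so the geometric formula closes the sum.


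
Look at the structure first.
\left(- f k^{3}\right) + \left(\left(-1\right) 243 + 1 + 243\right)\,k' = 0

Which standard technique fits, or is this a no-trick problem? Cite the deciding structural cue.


Best approach: separation of variables — solved for the derivative, the right side factors as f times k^{3} — all f-dependence separates from all k-dependence.


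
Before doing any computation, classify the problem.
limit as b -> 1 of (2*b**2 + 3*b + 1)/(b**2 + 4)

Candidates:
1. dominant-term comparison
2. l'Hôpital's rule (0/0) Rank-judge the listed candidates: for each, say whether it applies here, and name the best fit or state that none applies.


Technique: no special technique — the function is continuous at 1; evaluation is itself the limit, no machinery required.
- dominant-term comparison — leading-power comparison does not apply to this form.
- l'Hôpital's rule (0/0) — evaluation at the point is determinate, so the rule has nothing to repair.


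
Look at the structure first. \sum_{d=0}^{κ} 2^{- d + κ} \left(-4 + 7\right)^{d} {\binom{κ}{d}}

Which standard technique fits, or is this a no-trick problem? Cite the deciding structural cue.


Best approach: the binomial theorem — {\binom{κ}{d}} weighting matched powers of (-4 + 7) and 2 is the expanded form of ((-4 + 7) + 2)^κ — fold it back up.


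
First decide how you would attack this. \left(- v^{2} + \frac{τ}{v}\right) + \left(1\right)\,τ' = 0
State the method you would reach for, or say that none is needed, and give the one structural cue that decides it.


Diagnosis: a linear integrating factor — linear in the unknown with genuine forcing: multiply through by the exponential of the integrated coefficient and the left side closes into one derivative.


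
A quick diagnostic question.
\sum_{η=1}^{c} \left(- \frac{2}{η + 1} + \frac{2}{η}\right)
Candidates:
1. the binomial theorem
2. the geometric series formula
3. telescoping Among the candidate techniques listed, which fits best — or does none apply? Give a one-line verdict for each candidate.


Technique: telescoping — each term adds \frac{2}{η} and subtracts the same expression advanced one index; that subtracted piece cancels against the next term's added copy — only the boundary terms survive.
- the binomial theorem: the terms lack the binomial-coefficient-weighted complementary-power pattern of an expansion.
- the geometric series formula — the ratio of consecutive terms depends on the index.
- telescoping — yes, a natural case for it.


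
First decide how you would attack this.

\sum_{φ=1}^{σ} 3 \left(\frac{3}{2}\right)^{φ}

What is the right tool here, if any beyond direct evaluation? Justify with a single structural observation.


Method: the geometric series formula — check a ratio of consecutive terms: it is \frac{3}{2}, independent of the index, so the geometric formula closes the sum.


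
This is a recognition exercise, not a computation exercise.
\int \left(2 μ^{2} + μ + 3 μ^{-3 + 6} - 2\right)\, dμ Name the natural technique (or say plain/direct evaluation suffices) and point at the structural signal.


Method: no special technique — scan for structure and find none: constant multiples of powers of μ, integrate directly.


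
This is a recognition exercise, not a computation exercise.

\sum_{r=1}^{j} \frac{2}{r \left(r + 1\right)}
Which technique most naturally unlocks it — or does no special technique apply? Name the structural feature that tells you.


Method: telescoping — the summand \frac{2}{r \left(r + 1\right)} decomposes into fractions whose poles differ by an integer shift — the series collapses.


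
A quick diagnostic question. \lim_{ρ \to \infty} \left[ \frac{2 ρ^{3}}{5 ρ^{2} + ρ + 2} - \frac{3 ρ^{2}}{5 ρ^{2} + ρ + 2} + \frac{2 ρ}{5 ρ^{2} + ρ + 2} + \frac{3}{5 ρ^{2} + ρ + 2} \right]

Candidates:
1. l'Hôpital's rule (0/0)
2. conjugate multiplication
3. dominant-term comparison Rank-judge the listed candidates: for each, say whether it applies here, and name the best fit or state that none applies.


Verdict: dominant-term comparison — as ρ grows, only the highest-degree terms matter — compare leading terms and read the limit off.
- l'Hôpital's rule (0/0) — no 0/0 form appears: written as one quotient, top and bottom both grow without bound, and the ratio is decided by their leading terms.
- conjugate multiplication — no divergent radical difference is present for a conjugate pair to cancel.
- dominant-term comparison — yes — fits the structure here.


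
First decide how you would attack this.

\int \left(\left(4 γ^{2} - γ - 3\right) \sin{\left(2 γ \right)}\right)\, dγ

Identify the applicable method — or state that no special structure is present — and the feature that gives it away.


Verdict: integration by parts — differentiate 4 γ^{2} - γ - 3, integrate \sin{\left(2 γ \right)}: each pass lowers the polynomial degree, so parts terminates.


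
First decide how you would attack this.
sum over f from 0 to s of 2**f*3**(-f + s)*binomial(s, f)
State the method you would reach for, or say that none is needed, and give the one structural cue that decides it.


Technique: the binomial theorem — the binomial coefficients weight matched powers of 2 and 3, which is exactly the expansion of a binomial power.


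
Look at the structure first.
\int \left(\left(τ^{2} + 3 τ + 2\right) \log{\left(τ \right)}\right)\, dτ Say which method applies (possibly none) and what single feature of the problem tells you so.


Method: integration by parts — the logarithm \log{\left(τ \right)} has no power-rule antiderivative to read off directly, but its derivative is algebraic — so differentiate \log{\left(τ \right)} and integrate the polynomial factor τ^{2} + 3 τ + 2.


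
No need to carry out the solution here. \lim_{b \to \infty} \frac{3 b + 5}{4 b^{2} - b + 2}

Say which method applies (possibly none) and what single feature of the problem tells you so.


Verdict: dominant-term comparison — as b grows, only the highest-degree terms matter — compare leading terms and read the limit off. Differentiating the expression as a single quotient would eventually settle it as well; matching dominant growth settles it immediately.


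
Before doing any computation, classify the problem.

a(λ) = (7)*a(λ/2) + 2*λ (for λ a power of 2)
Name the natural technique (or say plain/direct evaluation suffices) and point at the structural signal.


Verdict: the master substitution — the index is divided (λ/2), not shifted — substitute λ = 2^m to straighten it into a shift recurrence.


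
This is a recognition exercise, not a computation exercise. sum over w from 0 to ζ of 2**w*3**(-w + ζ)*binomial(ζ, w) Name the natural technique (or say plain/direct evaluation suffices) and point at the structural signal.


Technique: the binomial theorem — the summand is term w of a binomial expansion in 2 and 3; the whole sum is a single power.


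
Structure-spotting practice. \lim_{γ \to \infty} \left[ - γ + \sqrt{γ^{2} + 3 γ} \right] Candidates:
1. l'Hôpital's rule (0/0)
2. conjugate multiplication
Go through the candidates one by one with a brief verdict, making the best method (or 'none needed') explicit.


Verdict: conjugate multiplication — two divergent pieces with a minus sign between them and a radical in the mix: rationalize \sqrt{γ^{2} + 3 γ} - γ before any limit law applies.
- l'Hôpital's rule (0/0) — substitution produces ∞ − ∞ rather than a vanishing quotient; the rule needs a 0/0 ratio to act on.
- conjugate multiplication — a fit — the right tool for this form.


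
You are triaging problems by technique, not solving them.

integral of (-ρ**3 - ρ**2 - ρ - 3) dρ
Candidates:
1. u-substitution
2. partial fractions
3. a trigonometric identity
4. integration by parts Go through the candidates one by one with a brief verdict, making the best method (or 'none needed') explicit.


Technique: no special technique — the integrand is a sum of constant multiples of powers of ρ — integrate term by term.
- u-substitution — any workable substitution here is cosmetic — the integrand is already in directly integrable form.
- partial fractions — the expression is not a ratio of polynomials that decomposes further.
- a trigonometric identity: there is no trigonometric structure at all — the integrand carries no sine or cosine to rewrite.
- integration by parts: splitting off a factor buys nothing — the integrand integrates directly without parts.


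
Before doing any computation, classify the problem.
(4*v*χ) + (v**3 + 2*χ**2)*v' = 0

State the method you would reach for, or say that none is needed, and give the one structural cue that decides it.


Best approach: the exact-equation method — check exactness first: here it holds (4*v*χ, v**3 + 2*χ**2 have matching cross partials), so no integrating factor is needed.


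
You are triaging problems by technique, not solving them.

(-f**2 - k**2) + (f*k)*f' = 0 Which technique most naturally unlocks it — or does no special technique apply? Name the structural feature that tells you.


Technique: the homogeneous substitution — solved for the derivative, the right side is unchanged under scaling k and f together — it depends only on the ratio f/k, so substitute a single ratio variable. A Bernoulli rewrite works here as the equation stands — the homogeneous substitution is the more immediate reading.


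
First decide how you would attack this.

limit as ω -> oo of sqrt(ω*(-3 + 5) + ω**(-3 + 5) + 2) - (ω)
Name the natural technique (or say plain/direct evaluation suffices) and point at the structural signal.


Verdict: conjugate multiplication — the difference sqrt(ω*(-3 + 5) + ω**(-3 + 5) + 2) - ω is an ∞ − ∞ stalemate; its conjugate partner breaks the tie.


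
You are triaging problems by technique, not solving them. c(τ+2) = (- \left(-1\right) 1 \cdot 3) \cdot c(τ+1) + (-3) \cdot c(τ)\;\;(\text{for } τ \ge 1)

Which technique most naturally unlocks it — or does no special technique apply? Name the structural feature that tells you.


Best approach: the characteristic-root method — shift-invariance with fixed coefficients calls for exponential trials; the characteristic polynomial finds every r^τ.


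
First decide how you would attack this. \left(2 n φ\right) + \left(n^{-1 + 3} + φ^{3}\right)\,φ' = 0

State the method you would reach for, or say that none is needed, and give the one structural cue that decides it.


Technique: the exact-equation method — because the two cross partials coincide, the form is conservative as written — recover its potential in (n, φ).


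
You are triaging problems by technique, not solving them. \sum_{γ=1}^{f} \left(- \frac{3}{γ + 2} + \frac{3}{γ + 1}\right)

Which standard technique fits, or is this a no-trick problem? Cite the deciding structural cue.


Diagnosis: telescoping — the piece each term subtracts is \frac{3}{γ + 1} advanced by one index, and it reappears with a plus sign leading the following term — the sum collapses to its boundary terms.


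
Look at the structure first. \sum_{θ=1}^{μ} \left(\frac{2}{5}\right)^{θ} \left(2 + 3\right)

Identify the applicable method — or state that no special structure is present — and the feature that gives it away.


Technique: the geometric series formula — check a ratio of consecutive terms: it is \frac{2}{5}, independent of the index, so the geometric formula closes the sum.


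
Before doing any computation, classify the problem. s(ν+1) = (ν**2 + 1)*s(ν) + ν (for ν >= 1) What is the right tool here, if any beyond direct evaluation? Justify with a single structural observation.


Best approach: a summation factor — because the multiplier ν**2 + 1 is index-dependent, divide through by its running product and sum the resulting differences.


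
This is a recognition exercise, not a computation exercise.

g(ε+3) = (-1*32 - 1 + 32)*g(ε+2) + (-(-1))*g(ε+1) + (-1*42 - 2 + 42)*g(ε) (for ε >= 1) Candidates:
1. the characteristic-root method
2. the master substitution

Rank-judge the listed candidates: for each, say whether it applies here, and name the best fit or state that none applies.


Method: the characteristic-root method — linear, homogeneous, constant coefficients: solutions of the form r^ε exist — find the roots of the characteristic polynomial.
- the characteristic-root method — yes, a natural case for it.
- the master substitution — with no divided-index recursive call, reindexing by powers of a base buys nothing.


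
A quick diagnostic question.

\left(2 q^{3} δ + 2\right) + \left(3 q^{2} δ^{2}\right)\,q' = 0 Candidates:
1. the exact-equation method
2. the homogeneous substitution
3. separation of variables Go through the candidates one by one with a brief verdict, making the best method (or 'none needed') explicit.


Best approach: the exact-equation method — the cross partial derivatives of 2 q^{3} δ + 2 and 3 q^{2} δ^{2} agree, so the left side is the total differential of one potential in δ and q.
- the exact-equation method: yes, a natural case for it.
- the homogeneous substitution: the slope does not depend on the ratio of the variables alone.
- separation of variables: the two dependences do not factor apart.
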